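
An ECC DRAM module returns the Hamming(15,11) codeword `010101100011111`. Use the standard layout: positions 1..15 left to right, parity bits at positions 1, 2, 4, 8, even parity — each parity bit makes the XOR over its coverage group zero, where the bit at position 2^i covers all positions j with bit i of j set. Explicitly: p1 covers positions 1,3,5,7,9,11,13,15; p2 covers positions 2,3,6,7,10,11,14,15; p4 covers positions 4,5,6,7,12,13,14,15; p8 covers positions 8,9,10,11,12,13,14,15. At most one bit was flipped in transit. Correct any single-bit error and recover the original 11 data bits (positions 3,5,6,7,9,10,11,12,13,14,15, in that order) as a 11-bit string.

00110010111

s1: b1⊕b3⊕b5⊕b7⊕b9⊕b11⊕b13⊕b15 = 0⊕0⊕0⊕1⊕0⊕1⊕1⊕1 = 0
s2: b2⊕b3⊕b6⊕b7⊕b10⊕b11⊕b14⊕b15 = 1⊕0⊕1⊕1⊕0⊕1⊕1⊕1 = 0
s4: b4⊕b5⊕b6⊕b7⊕b12⊕b13⊕b14⊕b15 = 1⊕0⊕1⊕1⊕1⊕1⊕1⊕1 = 1
s8: b8⊕b9⊕b10⊕b11⊕b12⊕b13⊕b14⊕b15 = 0⊕0⊕0⊕1⊕1⊕1⊕1⊕1 = 1
Syndrome (s8...s1) = 1100 → position 12.
Flip bit 12: corrected codeword = 010101100010111
Data bits at positions 3,5,6,7,9,10,11,12,13,14,15: 00110010111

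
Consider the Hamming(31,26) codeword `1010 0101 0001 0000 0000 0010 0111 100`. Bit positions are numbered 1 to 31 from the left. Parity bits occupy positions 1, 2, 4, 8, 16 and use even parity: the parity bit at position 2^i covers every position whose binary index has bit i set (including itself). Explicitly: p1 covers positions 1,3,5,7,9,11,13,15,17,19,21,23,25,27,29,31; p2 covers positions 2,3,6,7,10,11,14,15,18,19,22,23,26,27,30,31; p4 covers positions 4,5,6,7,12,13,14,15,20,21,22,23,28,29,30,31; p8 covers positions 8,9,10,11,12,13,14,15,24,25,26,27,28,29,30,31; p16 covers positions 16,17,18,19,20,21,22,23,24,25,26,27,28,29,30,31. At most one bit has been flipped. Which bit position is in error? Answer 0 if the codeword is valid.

s1: b1⊕b3⊕b5⊕b7⊕b9⊕b11⊕b13⊕b15⊕b17⊕b19⊕b21⊕b23⊕b25⊕b27⊕b29⊕b31 = 1⊕1⊕0⊕0⊕0⊕0⊕0⊕0⊕0⊕0⊕0⊕1⊕0⊕1⊕1⊕0 = 1
s2: b2⊕b3⊕b6⊕b7⊕b10⊕b11⊕b14⊕b15⊕b18⊕b19⊕b22⊕b23⊕b26⊕b27⊕b30⊕b31 = 0⊕1⊕1⊕0⊕0⊕0⊕0⊕0⊕0⊕0⊕0⊕1⊕1⊕1⊕0⊕0 = 1
s4: b4⊕b5⊕b6⊕b7⊕b12⊕b13⊕b14⊕b15⊕b20⊕b21⊕b22⊕b23⊕b28⊕b29⊕b30⊕b31 = 0⊕0⊕1⊕0⊕1⊕0⊕0⊕0⊕0⊕0⊕0⊕1⊕1⊕1⊕0⊕0 = 1
s8: b8⊕b9⊕b10⊕b11⊕b12⊕b13⊕b14⊕b15⊕b24⊕b25⊕b26⊕b27⊕b28⊕b29⊕b30⊕b31 = 1⊕0⊕0⊕0⊕1⊕0⊕0⊕0⊕0⊕0⊕1⊕1⊕1⊕1⊕0⊕0 = 0
s16: b16⊕b17⊕b18⊕b19⊕b20⊕b21⊕b22⊕b23⊕b24⊕b25⊕b26⊕b27⊕b28⊕b29⊕b30⊕b31 = 0⊕0⊕0⊕0⊕0⊕0⊕0⊕1⊕0⊕0⊕1⊕1⊕1⊕1⊕0⊕0 = 1
Syndrome (s16...s1) = 10111 → position 23.

23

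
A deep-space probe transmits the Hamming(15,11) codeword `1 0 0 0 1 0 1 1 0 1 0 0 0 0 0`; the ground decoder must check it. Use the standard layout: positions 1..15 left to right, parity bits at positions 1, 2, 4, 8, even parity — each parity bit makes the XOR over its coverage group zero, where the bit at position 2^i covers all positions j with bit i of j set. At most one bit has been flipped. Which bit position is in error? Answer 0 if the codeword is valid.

s1: b1⊕b3⊕b5⊕b7⊕b9⊕b11⊕b13⊕b15 = 1⊕0⊕1⊕1⊕0⊕0⊕0⊕0 = 1
s2: b2⊕b3⊕b6⊕b7⊕b10⊕b11⊕b14⊕b15 = 0⊕0⊕0⊕1⊕1⊕0⊕0⊕0 = 0
s4: b4⊕b5⊕b6⊕b7⊕b12⊕b13⊕b14⊕b15 = 0⊕1⊕0⊕1⊕0⊕0⊕0⊕0 = 0
s8: b8⊕b9⊕b10⊕b11⊕b12⊕b13⊕b14⊕b15 = 1⊕0⊕1⊕0⊕0⊕0⊕0⊕0 = 0
Syndrome (s8...s1) = 0001 → position 1.

1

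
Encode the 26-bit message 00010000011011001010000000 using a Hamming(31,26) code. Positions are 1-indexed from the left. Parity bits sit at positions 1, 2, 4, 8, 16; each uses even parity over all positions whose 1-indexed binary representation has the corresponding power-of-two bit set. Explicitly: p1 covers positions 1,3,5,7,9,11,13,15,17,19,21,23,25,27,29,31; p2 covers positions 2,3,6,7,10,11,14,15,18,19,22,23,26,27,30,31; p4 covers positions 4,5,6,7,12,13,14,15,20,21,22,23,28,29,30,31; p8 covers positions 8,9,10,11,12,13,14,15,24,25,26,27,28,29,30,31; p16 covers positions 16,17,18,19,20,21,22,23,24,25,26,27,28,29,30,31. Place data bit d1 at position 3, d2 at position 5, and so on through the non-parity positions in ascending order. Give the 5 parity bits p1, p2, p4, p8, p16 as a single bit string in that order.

Place data bits at non-power-of-two positions: b3=0, b5=0, b6=0, b7=1, b9=0, b10=0, b11=0, b12=0, b13=0, b14=1, b15=1, b17=0, b18=1, b19=1, b20=0, b21=0, b22=1, b23=0, b24=1, b25=0, b26=0, b27=0, b28=0, b29=0, b30=0, b31=0.
p1 = XOR of data positions {3,5,7,9,11,13,15,17,19,21,23,25,27,29,31} = 0⊕0⊕1⊕0⊕0⊕0⊕1⊕0⊕1⊕0⊕0⊕0⊕0⊕0⊕0 = 1
p2 = XOR of data positions {3,6,7,10,11,14,15,18,19,22,23,26,27,30,31} = 0⊕0⊕1⊕0⊕0⊕1⊕1⊕1⊕1⊕1⊕0⊕0⊕0⊕0⊕0 = 0
p4 = XOR of data positions {5,6,7,12,13,14,15,20,21,22,23,28,29,30,31} = 0⊕0⊕1⊕0⊕0⊕1⊕1⊕0⊕0⊕1⊕0⊕0⊕0⊕0⊕0 = 0
p8 = XOR of data positions {9,10,11,12,13,14,15,24,25,26,27,28,29,30,31} = 0⊕0⊕0⊕0⊕0⊕1⊕1⊕1⊕0⊕0⊕0⊕0⊕0⊕0⊕0 = 1
p16 = XOR of data positions {17,18,19,20,21,22,23,24,25,26,27,28,29,30,31} = 0⊕1⊕1⊕0⊕0⊕1⊕0⊕1⊕0⊕0⊕0⊕0⊕0⊕0⊕0 = 0
Parity bits p1,p2,p4,p8,p16 = 10010

10010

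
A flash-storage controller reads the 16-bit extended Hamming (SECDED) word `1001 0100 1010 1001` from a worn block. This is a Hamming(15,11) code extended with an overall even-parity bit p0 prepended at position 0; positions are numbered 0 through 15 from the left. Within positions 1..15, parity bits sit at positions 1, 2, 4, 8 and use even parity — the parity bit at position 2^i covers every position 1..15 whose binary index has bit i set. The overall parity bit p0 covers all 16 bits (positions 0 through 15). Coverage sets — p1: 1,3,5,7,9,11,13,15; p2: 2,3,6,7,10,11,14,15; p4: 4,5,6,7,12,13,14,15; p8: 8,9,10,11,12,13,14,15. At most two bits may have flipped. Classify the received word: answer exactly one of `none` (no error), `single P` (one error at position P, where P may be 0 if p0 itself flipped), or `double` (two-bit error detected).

s1: b1⊕b3⊕b5⊕b7⊕b9⊕b11⊕b13⊕b15 = 0⊕1⊕1⊕0⊕0⊕0⊕0⊕1 = 1
s2: b2⊕b3⊕b6⊕b7⊕b10⊕b11⊕b14⊕b15 = 0⊕1⊕0⊕0⊕1⊕0⊕0⊕1 = 1
s4: b4⊕b5⊕b6⊕b7⊕b12⊕b13⊕b14⊕b15 = 0⊕1⊕0⊕0⊕1⊕0⊕0⊕1 = 1
s8: b8⊕b9⊕b10⊕b11⊕b12⊕b13⊕b14⊕b15 = 1⊕0⊕1⊕0⊕1⊕0⊕0⊕1 = 0
Syndrome (s8...s1) = 0111 → position 7.
Overall parity (XOR of all 16 bits, including p0): 1⊕0⊕0⊕1⊕0⊕1⊕0⊕0⊕1⊕0⊕1⊕0⊕1⊕0⊕0⊕1 = 1
Overall=1, syndrome position=7 → single-bit error at position 7.

single 7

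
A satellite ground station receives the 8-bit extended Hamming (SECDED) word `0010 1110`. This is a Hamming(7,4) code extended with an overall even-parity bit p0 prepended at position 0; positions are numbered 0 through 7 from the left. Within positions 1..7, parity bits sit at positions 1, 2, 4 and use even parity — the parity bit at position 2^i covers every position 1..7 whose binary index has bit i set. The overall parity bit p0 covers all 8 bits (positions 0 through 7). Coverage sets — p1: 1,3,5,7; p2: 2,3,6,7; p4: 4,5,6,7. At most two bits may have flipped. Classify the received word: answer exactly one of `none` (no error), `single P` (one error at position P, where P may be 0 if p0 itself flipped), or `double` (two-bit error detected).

s1: b1⊕b3⊕b5⊕b7 = 0⊕0⊕1⊕0 = 1
s2: b2⊕b3⊕b6⊕b7 = 1⊕0⊕1⊕0 = 0
s4: b4⊕b5⊕b6⊕b7 = 1⊕1⊕1⊕0 = 1
Syndrome (s4...s1) = 101 → position 5.
Overall parity (XOR of all 8 bits, including p0): 0⊕0⊕1⊕0⊕1⊕1⊕1⊕0 = 0
Overall=0, syndrome position=5 → double-bit error detected (uncorrectable).

double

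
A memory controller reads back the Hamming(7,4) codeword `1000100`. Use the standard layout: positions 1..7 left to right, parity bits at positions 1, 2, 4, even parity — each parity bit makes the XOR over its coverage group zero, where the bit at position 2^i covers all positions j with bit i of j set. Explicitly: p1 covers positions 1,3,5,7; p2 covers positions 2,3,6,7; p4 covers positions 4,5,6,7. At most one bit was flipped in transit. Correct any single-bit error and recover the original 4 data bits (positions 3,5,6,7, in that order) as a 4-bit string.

0100

s1: b1⊕b3⊕b5⊕b7 = 1⊕0⊕1⊕0 = 0
s2: b2⊕b3⊕b6⊕b7 = 0⊕0⊕0⊕0 = 0
s4: b4⊕b5⊕b6⊕b7 = 0⊕1⊕0⊕0 = 1
Syndrome (s4...s1) = 100 → position 4.
Flip bit 4: corrected codeword = 1001100
Data bits at positions 3,5,6,7: 0100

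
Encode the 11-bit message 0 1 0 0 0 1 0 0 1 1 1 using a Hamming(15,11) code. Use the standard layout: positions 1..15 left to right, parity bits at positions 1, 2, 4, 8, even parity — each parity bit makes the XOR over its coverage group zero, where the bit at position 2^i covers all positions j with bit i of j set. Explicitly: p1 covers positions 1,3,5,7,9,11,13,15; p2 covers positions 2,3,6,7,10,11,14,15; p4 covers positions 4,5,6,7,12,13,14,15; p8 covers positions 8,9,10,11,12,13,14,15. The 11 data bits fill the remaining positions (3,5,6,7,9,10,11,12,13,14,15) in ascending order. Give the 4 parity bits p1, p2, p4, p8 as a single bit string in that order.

Place data bits at non-power-of-two positions: b3=0, b5=1, b6=0, b7=0, b9=0, b10=1, b11=0, b12=0, b13=1, b14=1, b15=1.
p1 = XOR of data positions {3,5,7,9,11,13,15} = 0⊕1⊕0⊕0⊕0⊕1⊕1 = 1
p2 = XOR of data positions {3,6,7,10,11,14,15} = 0⊕0⊕0⊕1⊕0⊕1⊕1 = 1
p4 = XOR of data positions {5,6,7,12,13,14,15} = 1⊕0⊕0⊕0⊕1⊕1⊕1 = 0
p8 = XOR of data positions {9,10,11,12,13,14,15} = 0⊕1⊕0⊕0⊕1⊕1⊕1 = 0
Parity bits p1,p2,p4,p8 = 1100

1100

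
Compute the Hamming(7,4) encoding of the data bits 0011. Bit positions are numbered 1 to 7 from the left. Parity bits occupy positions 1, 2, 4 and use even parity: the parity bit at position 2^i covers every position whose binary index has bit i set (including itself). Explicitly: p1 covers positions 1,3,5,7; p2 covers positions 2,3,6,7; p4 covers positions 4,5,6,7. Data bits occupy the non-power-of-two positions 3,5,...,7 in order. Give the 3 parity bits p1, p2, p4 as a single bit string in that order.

Place data bits at non-power-of-two positions: b3=0, b5=0, b6=1, b7=1.
p1 = XOR of data positions {3,5,7} = 0⊕0⊕1 = 1
p2 = XOR of data positions {3,6,7} = 0⊕1⊕1 = 0
p4 = XOR of data positions {5,6,7} = 0⊕1⊕1 = 0
Parity bits p1,p2,p4 = 100

100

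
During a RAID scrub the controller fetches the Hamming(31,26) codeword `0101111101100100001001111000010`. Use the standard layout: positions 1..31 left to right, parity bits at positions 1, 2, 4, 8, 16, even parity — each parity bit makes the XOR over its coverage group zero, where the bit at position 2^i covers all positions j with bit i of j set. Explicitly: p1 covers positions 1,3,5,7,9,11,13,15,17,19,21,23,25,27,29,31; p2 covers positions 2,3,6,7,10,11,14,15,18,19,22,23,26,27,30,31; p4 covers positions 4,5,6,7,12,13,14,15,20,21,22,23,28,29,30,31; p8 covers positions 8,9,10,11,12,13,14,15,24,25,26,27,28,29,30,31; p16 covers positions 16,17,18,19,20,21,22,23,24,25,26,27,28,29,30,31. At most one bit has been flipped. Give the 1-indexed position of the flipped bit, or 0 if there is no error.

8

s1: b1⊕b3⊕b5⊕b7⊕b9⊕b11⊕b13⊕b15⊕b17⊕b19⊕b21⊕b23⊕b25⊕b27⊕b29⊕b31 = 0⊕0⊕1⊕1⊕0⊕1⊕0⊕0⊕0⊕1⊕0⊕1⊕1⊕0⊕0⊕0 = 0
s2: b2⊕b3⊕b6⊕b7⊕b10⊕b11⊕b14⊕b15⊕b18⊕b19⊕b22⊕b23⊕b26⊕b27⊕b30⊕b31 = 1⊕0⊕1⊕1⊕1⊕1⊕1⊕0⊕0⊕1⊕1⊕1⊕0⊕0⊕1⊕0 = 0
s4: b4⊕b5⊕b6⊕b7⊕b12⊕b13⊕b14⊕b15⊕b20⊕b21⊕b22⊕b23⊕b28⊕b29⊕b30⊕b31 = 1⊕1⊕1⊕1⊕0⊕0⊕1⊕0⊕0⊕0⊕1⊕1⊕0⊕0⊕1⊕0 = 0
s8: b8⊕b9⊕b10⊕b11⊕b12⊕b13⊕b14⊕b15⊕b24⊕b25⊕b26⊕b27⊕b28⊕b29⊕b30⊕b31 = 1⊕0⊕1⊕1⊕0⊕0⊕1⊕0⊕1⊕1⊕0⊕0⊕0⊕0⊕1⊕0 = 1
s16: b16⊕b17⊕b18⊕b19⊕b20⊕b21⊕b22⊕b23⊕b24⊕b25⊕b26⊕b27⊕b28⊕b29⊕b30⊕b31 = 0⊕0⊕0⊕1⊕0⊕0⊕1⊕1⊕1⊕1⊕0⊕0⊕0⊕0⊕1⊕0 = 0
Syndrome (s16...s1) = 01000 → position 8.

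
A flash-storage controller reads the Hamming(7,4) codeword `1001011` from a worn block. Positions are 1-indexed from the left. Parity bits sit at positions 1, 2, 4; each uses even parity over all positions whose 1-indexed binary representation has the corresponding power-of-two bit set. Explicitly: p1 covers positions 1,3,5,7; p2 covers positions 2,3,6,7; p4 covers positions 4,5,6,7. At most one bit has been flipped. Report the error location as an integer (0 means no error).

s1: b1⊕b3⊕b5⊕b7 = 1⊕0⊕0⊕1 = 0
s2: b2⊕b3⊕b6⊕b7 = 0⊕0⊕1⊕1 = 0
s4: b4⊕b5⊕b6⊕b7 = 1⊕0⊕1⊕1 = 1
Syndrome (s4...s1) = 100 → position 4.

4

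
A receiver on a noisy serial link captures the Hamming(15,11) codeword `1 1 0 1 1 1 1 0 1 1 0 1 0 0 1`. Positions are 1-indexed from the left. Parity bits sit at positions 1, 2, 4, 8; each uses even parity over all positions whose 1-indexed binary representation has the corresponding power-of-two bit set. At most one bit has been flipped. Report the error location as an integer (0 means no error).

3

s1: b1⊕b3⊕b5⊕b7⊕b9⊕b11⊕b13⊕b15 = 1⊕0⊕1⊕1⊕1⊕0⊕0⊕1 = 1
s2: b2⊕b3⊕b6⊕b7⊕b10⊕b11⊕b14⊕b15 = 1⊕0⊕1⊕1⊕1⊕0⊕0⊕1 = 1
s4: b4⊕b5⊕b6⊕b7⊕b12⊕b13⊕b14⊕b15 = 1⊕1⊕1⊕1⊕1⊕0⊕0⊕1 = 0
s8: b8⊕b9⊕b10⊕b11⊕b12⊕b13⊕b14⊕b15 = 0⊕1⊕1⊕0⊕1⊕0⊕0⊕1 = 0
Syndrome (s8...s1) = 0011 → position 3.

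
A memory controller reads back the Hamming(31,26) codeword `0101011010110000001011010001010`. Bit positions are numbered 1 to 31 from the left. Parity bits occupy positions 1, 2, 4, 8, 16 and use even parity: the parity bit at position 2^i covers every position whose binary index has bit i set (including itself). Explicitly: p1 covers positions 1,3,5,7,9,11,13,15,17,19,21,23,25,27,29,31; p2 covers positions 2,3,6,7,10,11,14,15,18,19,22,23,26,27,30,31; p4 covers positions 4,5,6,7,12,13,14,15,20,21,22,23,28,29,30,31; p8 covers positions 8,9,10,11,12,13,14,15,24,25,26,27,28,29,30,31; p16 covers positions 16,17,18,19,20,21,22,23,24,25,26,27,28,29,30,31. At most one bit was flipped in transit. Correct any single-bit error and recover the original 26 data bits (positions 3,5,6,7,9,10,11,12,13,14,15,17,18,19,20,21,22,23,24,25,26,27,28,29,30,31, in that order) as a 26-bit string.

s1: b1⊕b3⊕b5⊕b7⊕b9⊕b11⊕b13⊕b15⊕b17⊕b19⊕b21⊕b23⊕b25⊕b27⊕b29⊕b31 = 0⊕0⊕0⊕1⊕1⊕1⊕0⊕0⊕0⊕1⊕1⊕0⊕0⊕0⊕0⊕0 = 1
s2: b2⊕b3⊕b6⊕b7⊕b10⊕b11⊕b14⊕b15⊕b18⊕b19⊕b22⊕b23⊕b26⊕b27⊕b30⊕b31 = 1⊕0⊕1⊕1⊕0⊕1⊕0⊕0⊕0⊕1⊕1⊕0⊕0⊕0⊕1⊕0 = 1
s4: b4⊕b5⊕b6⊕b7⊕b12⊕b13⊕b14⊕b15⊕b20⊕b21⊕b22⊕b23⊕b28⊕b29⊕b30⊕b31 = 1⊕0⊕1⊕1⊕1⊕0⊕0⊕0⊕0⊕1⊕1⊕0⊕1⊕0⊕1⊕0 = 0
s8: b8⊕b9⊕b10⊕b11⊕b12⊕b13⊕b14⊕b15⊕b24⊕b25⊕b26⊕b27⊕b28⊕b29⊕b30⊕b31 = 0⊕1⊕0⊕1⊕1⊕0⊕0⊕0⊕1⊕0⊕0⊕0⊕1⊕0⊕1⊕0 = 0
s16: b16⊕b17⊕b18⊕b19⊕b20⊕b21⊕b22⊕b23⊕b24⊕b25⊕b26⊕b27⊕b28⊕b29⊕b30⊕b31 = 0⊕0⊕0⊕1⊕0⊕1⊕1⊕0⊕1⊕0⊕0⊕0⊕1⊕0⊕1⊕0 = 0
Syndrome (s16...s1) = 00011 → position 3.
Flip bit 3: corrected codeword = 0111011010110000001011010001010
Data bits at positions 3,5,6,7,9,10,11,12,13,14,15,17,18,19,20,21,22,23,24,25,26,27,28,29,30,31: 10111011000001011010001010

10111011000001011010001010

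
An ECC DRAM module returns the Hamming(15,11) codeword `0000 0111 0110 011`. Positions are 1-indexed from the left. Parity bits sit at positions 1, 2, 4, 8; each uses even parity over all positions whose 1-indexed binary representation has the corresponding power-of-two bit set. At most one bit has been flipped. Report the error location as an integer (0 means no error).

9

s1: b1⊕b3⊕b5⊕b7⊕b9⊕b11⊕b13⊕b15 = 0⊕0⊕0⊕1⊕0⊕1⊕0⊕1 = 1
s2: b2⊕b3⊕b6⊕b7⊕b10⊕b11⊕b14⊕b15 = 0⊕0⊕1⊕1⊕1⊕1⊕1⊕1 = 0
s4: b4⊕b5⊕b6⊕b7⊕b12⊕b13⊕b14⊕b15 = 0⊕0⊕1⊕1⊕0⊕0⊕1⊕1 = 0
s8: b8⊕b9⊕b10⊕b11⊕b12⊕b13⊕b14⊕b15 = 1⊕0⊕1⊕1⊕0⊕0⊕1⊕1 = 1
Syndrome (s8...s1) = 1001 → position 9.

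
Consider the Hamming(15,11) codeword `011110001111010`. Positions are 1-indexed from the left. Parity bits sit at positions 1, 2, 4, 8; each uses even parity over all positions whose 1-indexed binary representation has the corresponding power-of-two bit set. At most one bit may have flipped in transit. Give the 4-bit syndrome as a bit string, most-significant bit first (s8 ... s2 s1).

1010

s1: b1⊕b3⊕b5⊕b7⊕b9⊕b11⊕b13⊕b15 = 0⊕1⊕1⊕0⊕1⊕1⊕0⊕0 = 0
s2: b2⊕b3⊕b6⊕b7⊕b10⊕b11⊕b14⊕b15 = 1⊕1⊕0⊕0⊕1⊕1⊕1⊕0 = 1
s4: b4⊕b5⊕b6⊕b7⊕b12⊕b13⊕b14⊕b15 = 1⊕1⊕0⊕0⊕1⊕0⊕1⊕0 = 0
s8: b8⊕b9⊕b10⊕b11⊕b12⊕b13⊕b14⊕b15 = 0⊕1⊕1⊕1⊕1⊕0⊕1⊕0 = 1
Syndrome (s8...s1) = 1010 → position 10.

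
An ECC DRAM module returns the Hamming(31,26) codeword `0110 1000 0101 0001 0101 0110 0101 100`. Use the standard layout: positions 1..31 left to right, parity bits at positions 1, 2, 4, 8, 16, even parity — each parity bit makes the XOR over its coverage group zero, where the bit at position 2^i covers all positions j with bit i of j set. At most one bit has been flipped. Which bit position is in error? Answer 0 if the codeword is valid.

s1: b1⊕b3⊕b5⊕b7⊕b9⊕b11⊕b13⊕b15⊕b17⊕b19⊕b21⊕b23⊕b25⊕b27⊕b29⊕b31 = 0⊕1⊕1⊕0⊕0⊕0⊕0⊕0⊕0⊕0⊕0⊕1⊕0⊕0⊕1⊕0 = 0
s2: b2⊕b3⊕b6⊕b7⊕b10⊕b11⊕b14⊕b15⊕b18⊕b19⊕b22⊕b23⊕b26⊕b27⊕b30⊕b31 = 1⊕1⊕0⊕0⊕1⊕0⊕0⊕0⊕1⊕0⊕1⊕1⊕1⊕0⊕0⊕0 = 1
s4: b4⊕b5⊕b6⊕b7⊕b12⊕b13⊕b14⊕b15⊕b20⊕b21⊕b22⊕b23⊕b28⊕b29⊕b30⊕b31 = 0⊕1⊕0⊕0⊕1⊕0⊕0⊕0⊕1⊕0⊕1⊕1⊕1⊕1⊕0⊕0 = 1
s8: b8⊕b9⊕b10⊕b11⊕b12⊕b13⊕b14⊕b15⊕b24⊕b25⊕b26⊕b27⊕b28⊕b29⊕b30⊕b31 = 0⊕0⊕1⊕0⊕1⊕0⊕0⊕0⊕0⊕0⊕1⊕0⊕1⊕1⊕0⊕0 = 1
s16: b16⊕b17⊕b18⊕b19⊕b20⊕b21⊕b22⊕b23⊕b24⊕b25⊕b26⊕b27⊕b28⊕b29⊕b30⊕b31 = 1⊕0⊕1⊕0⊕1⊕0⊕1⊕1⊕0⊕0⊕1⊕0⊕1⊕1⊕0⊕0 = 0
Syndrome (s16...s1) = 01110 → position 14.

14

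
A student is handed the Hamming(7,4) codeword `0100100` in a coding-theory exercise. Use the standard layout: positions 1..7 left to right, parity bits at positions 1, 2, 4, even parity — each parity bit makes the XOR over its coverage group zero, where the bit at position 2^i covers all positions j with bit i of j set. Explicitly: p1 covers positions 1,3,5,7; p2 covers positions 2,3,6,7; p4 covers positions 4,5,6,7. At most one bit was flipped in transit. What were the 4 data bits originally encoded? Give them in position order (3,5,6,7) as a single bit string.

s1: b1⊕b3⊕b5⊕b7 = 0⊕0⊕1⊕0 = 1
s2: b2⊕b3⊕b6⊕b7 = 1⊕0⊕0⊕0 = 1
s4: b4⊕b5⊕b6⊕b7 = 0⊕1⊕0⊕0 = 1
Syndrome (s4...s1) = 111 → position 7.
Flip bit 7: corrected codeword = 0100101
Data bits at positions 3,5,6,7: 0101

0101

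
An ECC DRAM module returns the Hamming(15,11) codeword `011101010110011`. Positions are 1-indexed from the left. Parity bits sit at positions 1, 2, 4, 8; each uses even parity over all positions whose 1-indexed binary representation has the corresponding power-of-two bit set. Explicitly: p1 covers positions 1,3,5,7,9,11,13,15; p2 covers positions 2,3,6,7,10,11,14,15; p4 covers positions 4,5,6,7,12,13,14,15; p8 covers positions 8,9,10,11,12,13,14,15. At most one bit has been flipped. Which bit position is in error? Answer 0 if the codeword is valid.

11

s1: b1⊕b3⊕b5⊕b7⊕b9⊕b11⊕b13⊕b15 = 0⊕1⊕0⊕0⊕0⊕1⊕0⊕1 = 1
s2: b2⊕b3⊕b6⊕b7⊕b10⊕b11⊕b14⊕b15 = 1⊕1⊕1⊕0⊕1⊕1⊕1⊕1 = 1
s4: b4⊕b5⊕b6⊕b7⊕b12⊕b13⊕b14⊕b15 = 1⊕0⊕1⊕0⊕0⊕0⊕1⊕1 = 0
s8: b8⊕b9⊕b10⊕b11⊕b12⊕b13⊕b14⊕b15 = 1⊕0⊕1⊕1⊕0⊕0⊕1⊕1 = 1
Syndrome (s8...s1) = 1011 → position 11.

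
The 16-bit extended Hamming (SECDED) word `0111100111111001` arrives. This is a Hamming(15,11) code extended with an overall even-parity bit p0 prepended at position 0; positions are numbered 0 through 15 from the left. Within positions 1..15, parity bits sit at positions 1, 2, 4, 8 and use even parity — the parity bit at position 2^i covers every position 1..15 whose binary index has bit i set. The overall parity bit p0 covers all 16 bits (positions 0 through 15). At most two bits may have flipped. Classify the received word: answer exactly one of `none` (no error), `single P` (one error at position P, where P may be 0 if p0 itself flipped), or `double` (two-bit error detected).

s1: b1⊕b3⊕b5⊕b7⊕b9⊕b11⊕b13⊕b15 = 1⊕1⊕0⊕1⊕1⊕1⊕0⊕1 = 0
s2: b2⊕b3⊕b6⊕b7⊕b10⊕b11⊕b14⊕b15 = 1⊕1⊕0⊕1⊕1⊕1⊕0⊕1 = 0
s4: b4⊕b5⊕b6⊕b7⊕b12⊕b13⊕b14⊕b15 = 1⊕0⊕0⊕1⊕1⊕0⊕0⊕1 = 0
s8: b8⊕b9⊕b10⊕b11⊕b12⊕b13⊕b14⊕b15 = 1⊕1⊕1⊕1⊕1⊕0⊕0⊕1 = 0
Syndrome (s8...s1) = 0000 → position 0 (no error).
Overall parity (XOR of all 16 bits, including p0): 0⊕1⊕1⊕1⊕1⊕0⊕0⊕1⊕1⊕1⊕1⊕1⊕1⊕0⊕0⊕1 = 1
Overall=1, syndrome position=0 → single-bit error at position 0.

single 0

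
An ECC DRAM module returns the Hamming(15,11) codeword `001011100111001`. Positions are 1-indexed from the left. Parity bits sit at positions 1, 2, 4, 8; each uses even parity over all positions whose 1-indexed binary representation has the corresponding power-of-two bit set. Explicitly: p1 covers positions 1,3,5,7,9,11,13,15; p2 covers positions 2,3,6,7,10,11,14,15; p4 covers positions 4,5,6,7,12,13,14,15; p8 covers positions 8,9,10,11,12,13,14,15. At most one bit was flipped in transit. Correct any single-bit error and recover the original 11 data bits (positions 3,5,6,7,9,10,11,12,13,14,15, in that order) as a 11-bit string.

s1: b1⊕b3⊕b5⊕b7⊕b9⊕b11⊕b13⊕b15 = 0⊕1⊕1⊕1⊕0⊕1⊕0⊕1 = 1
s2: b2⊕b3⊕b6⊕b7⊕b10⊕b11⊕b14⊕b15 = 0⊕1⊕1⊕1⊕1⊕1⊕0⊕1 = 0
s4: b4⊕b5⊕b6⊕b7⊕b12⊕b13⊕b14⊕b15 = 0⊕1⊕1⊕1⊕1⊕0⊕0⊕1 = 1
s8: b8⊕b9⊕b10⊕b11⊕b12⊕b13⊕b14⊕b15 = 0⊕0⊕1⊕1⊕1⊕0⊕0⊕1 = 0
Syndrome (s8...s1) = 0101 → position 5.
Flip bit 5: corrected codeword = 001001100111001
Data bits at positions 3,5,6,7,9,10,11,12,13,14,15: 10110111001

10110111001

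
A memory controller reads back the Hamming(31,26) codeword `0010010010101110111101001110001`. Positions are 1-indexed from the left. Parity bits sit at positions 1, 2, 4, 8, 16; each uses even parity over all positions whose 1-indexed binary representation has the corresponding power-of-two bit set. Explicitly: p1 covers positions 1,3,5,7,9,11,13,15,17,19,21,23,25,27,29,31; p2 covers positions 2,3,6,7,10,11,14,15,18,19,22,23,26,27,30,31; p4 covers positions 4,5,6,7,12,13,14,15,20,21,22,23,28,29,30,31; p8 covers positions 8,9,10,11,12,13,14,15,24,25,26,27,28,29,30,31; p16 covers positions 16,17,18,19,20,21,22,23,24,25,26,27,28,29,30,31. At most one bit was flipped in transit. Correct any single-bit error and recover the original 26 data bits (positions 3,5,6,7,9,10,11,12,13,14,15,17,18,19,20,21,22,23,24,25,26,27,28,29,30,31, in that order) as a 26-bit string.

s1: b1⊕b3⊕b5⊕b7⊕b9⊕b11⊕b13⊕b15⊕b17⊕b19⊕b21⊕b23⊕b25⊕b27⊕b29⊕b31 = 0⊕1⊕0⊕0⊕1⊕1⊕1⊕1⊕1⊕1⊕0⊕0⊕1⊕1⊕0⊕1 = 0
s2: b2⊕b3⊕b6⊕b7⊕b10⊕b11⊕b14⊕b15⊕b18⊕b19⊕b22⊕b23⊕b26⊕b27⊕b30⊕b31 = 0⊕1⊕1⊕0⊕0⊕1⊕1⊕1⊕1⊕1⊕1⊕0⊕1⊕1⊕0⊕1 = 1
s4: b4⊕b5⊕b6⊕b7⊕b12⊕b13⊕b14⊕b15⊕b20⊕b21⊕b22⊕b23⊕b28⊕b29⊕b30⊕b31 = 0⊕0⊕1⊕0⊕0⊕1⊕1⊕1⊕1⊕0⊕1⊕0⊕0⊕0⊕0⊕1 = 1
s8: b8⊕b9⊕b10⊕b11⊕b12⊕b13⊕b14⊕b15⊕b24⊕b25⊕b26⊕b27⊕b28⊕b29⊕b30⊕b31 = 0⊕1⊕0⊕1⊕0⊕1⊕1⊕1⊕0⊕1⊕1⊕1⊕0⊕0⊕0⊕1 = 1
s16: b16⊕b17⊕b18⊕b19⊕b20⊕b21⊕b22⊕b23⊕b24⊕b25⊕b26⊕b27⊕b28⊕b29⊕b30⊕b31 = 0⊕1⊕1⊕1⊕1⊕0⊕1⊕0⊕0⊕1⊕1⊕1⊕0⊕0⊕0⊕1 = 1
Syndrome (s16...s1) = 11110 → position 30.
Flip bit 30: corrected codeword = 0010010010101110111101001110011
Data bits at positions 3,5,6,7,9,10,11,12,13,14,15,17,18,19,20,21,22,23,24,25,26,27,28,29,30,31: 10101010111111101001110011

10101010111111101001110011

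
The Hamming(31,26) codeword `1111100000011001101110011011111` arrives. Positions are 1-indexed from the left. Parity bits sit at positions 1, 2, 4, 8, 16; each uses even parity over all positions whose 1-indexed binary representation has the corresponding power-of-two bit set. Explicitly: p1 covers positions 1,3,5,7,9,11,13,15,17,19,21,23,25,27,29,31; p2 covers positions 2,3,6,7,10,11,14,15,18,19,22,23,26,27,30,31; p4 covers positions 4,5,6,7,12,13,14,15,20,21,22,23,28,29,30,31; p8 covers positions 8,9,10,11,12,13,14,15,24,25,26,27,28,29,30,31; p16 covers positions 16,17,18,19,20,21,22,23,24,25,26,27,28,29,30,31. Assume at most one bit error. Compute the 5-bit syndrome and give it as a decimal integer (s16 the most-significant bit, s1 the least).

9

s1: b1⊕b3⊕b5⊕b7⊕b9⊕b11⊕b13⊕b15⊕b17⊕b19⊕b21⊕b23⊕b25⊕b27⊕b29⊕b31 = 1⊕1⊕1⊕0⊕0⊕0⊕1⊕0⊕1⊕1⊕1⊕0⊕1⊕1⊕1⊕1 = 1
s2: b2⊕b3⊕b6⊕b7⊕b10⊕b11⊕b14⊕b15⊕b18⊕b19⊕b22⊕b23⊕b26⊕b27⊕b30⊕b31 = 1⊕1⊕0⊕0⊕0⊕0⊕0⊕0⊕0⊕1⊕0⊕0⊕0⊕1⊕1⊕1 = 0
s4: b4⊕b5⊕b6⊕b7⊕b12⊕b13⊕b14⊕b15⊕b20⊕b21⊕b22⊕b23⊕b28⊕b29⊕b30⊕b31 = 1⊕1⊕0⊕0⊕1⊕1⊕0⊕0⊕1⊕1⊕0⊕0⊕1⊕1⊕1⊕1 = 0
s8: b8⊕b9⊕b10⊕b11⊕b12⊕b13⊕b14⊕b15⊕b24⊕b25⊕b26⊕b27⊕b28⊕b29⊕b30⊕b31 = 0⊕0⊕0⊕0⊕1⊕1⊕0⊕0⊕1⊕1⊕0⊕1⊕1⊕1⊕1⊕1 = 1
s16: b16⊕b17⊕b18⊕b19⊕b20⊕b21⊕b22⊕b23⊕b24⊕b25⊕b26⊕b27⊕b28⊕b29⊕b30⊕b31 = 1⊕1⊕0⊕1⊕1⊕1⊕0⊕0⊕1⊕1⊕0⊕1⊕1⊕1⊕1⊕1 = 0
Syndrome (s16...s1) = 01001 → position 9.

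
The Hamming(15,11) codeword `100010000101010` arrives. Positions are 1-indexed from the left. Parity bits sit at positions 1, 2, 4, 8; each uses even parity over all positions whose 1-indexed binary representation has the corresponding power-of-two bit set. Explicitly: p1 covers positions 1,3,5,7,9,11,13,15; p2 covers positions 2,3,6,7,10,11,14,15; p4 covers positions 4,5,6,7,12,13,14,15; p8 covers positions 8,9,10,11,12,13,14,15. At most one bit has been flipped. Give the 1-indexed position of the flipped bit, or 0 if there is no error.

s1: b1⊕b3⊕b5⊕b7⊕b9⊕b11⊕b13⊕b15 = 1⊕0⊕1⊕0⊕0⊕0⊕0⊕0 = 0
s2: b2⊕b3⊕b6⊕b7⊕b10⊕b11⊕b14⊕b15 = 0⊕0⊕0⊕0⊕1⊕0⊕1⊕0 = 0
s4: b4⊕b5⊕b6⊕b7⊕b12⊕b13⊕b14⊕b15 = 0⊕1⊕0⊕0⊕1⊕0⊕1⊕0 = 1
s8: b8⊕b9⊕b10⊕b11⊕b12⊕b13⊕b14⊕b15 = 0⊕0⊕1⊕0⊕1⊕0⊕1⊕0 = 1
Syndrome (s8...s1) = 1100 → position 12.

12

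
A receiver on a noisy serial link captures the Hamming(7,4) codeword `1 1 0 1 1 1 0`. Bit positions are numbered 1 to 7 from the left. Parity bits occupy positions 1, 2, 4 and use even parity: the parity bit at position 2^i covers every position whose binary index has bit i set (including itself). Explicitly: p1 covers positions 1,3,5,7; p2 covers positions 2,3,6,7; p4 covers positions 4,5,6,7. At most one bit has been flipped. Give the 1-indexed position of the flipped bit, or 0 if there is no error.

4

s1: b1⊕b3⊕b5⊕b7 = 1⊕0⊕1⊕0 = 0
s2: b2⊕b3⊕b6⊕b7 = 1⊕0⊕1⊕0 = 0
s4: b4⊕b5⊕b6⊕b7 = 1⊕1⊕1⊕0 = 1
Syndrome (s4...s1) = 100 → position 4.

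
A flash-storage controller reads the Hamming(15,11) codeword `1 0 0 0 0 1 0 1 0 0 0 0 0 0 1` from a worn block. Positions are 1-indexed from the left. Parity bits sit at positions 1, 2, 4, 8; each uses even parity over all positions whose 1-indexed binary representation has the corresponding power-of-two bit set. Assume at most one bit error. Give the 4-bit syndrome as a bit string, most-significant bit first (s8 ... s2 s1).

0000

s1: b1⊕b3⊕b5⊕b7⊕b9⊕b11⊕b13⊕b15 = 1⊕0⊕0⊕0⊕0⊕0⊕0⊕1 = 0
s2: b2⊕b3⊕b6⊕b7⊕b10⊕b11⊕b14⊕b15 = 0⊕0⊕1⊕0⊕0⊕0⊕0⊕1 = 0
s4: b4⊕b5⊕b6⊕b7⊕b12⊕b13⊕b14⊕b15 = 0⊕0⊕1⊕0⊕0⊕0⊕0⊕1 = 0
s8: b8⊕b9⊕b10⊕b11⊕b12⊕b13⊕b14⊕b15 = 1⊕0⊕0⊕0⊕0⊕0⊕0⊕1 = 0
Syndrome (s8...s1) = 0000 → position 0 (no error).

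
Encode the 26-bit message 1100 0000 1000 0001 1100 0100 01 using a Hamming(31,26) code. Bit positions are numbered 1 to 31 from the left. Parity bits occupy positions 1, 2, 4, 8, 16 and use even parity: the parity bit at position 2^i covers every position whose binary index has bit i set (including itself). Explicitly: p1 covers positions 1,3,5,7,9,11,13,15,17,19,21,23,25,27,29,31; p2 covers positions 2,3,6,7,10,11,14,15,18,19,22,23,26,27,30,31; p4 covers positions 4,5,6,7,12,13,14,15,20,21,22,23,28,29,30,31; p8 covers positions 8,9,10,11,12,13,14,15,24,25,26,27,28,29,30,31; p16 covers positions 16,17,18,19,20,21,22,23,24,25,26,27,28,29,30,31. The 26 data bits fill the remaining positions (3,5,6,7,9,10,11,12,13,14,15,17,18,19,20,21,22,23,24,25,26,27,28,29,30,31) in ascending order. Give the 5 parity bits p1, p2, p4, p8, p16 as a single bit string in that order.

11011

Place data bits at non-power-of-two positions: b3=1, b5=1, b6=0, b7=0, b9=0, b10=0, b11=0, b12=0, b13=1, b14=0, b15=0, b17=0, b18=0, b19=0, b20=0, b21=1, b22=1, b23=1, b24=0, b25=0, b26=0, b27=1, b28=0, b29=0, b30=0, b31=1.
p1 = XOR of data positions {3,5,7,9,11,13,15,17,19,21,23,25,27,29,31} = 1⊕1⊕0⊕0⊕0⊕1⊕0⊕0⊕0⊕1⊕1⊕0⊕1⊕0⊕1 = 1
p2 = XOR of data positions {3,6,7,10,11,14,15,18,19,22,23,26,27,30,31} = 1⊕0⊕0⊕0⊕0⊕0⊕0⊕0⊕0⊕1⊕1⊕0⊕1⊕0⊕1 = 1
p4 = XOR of data positions {5,6,7,12,13,14,15,20,21,22,23,28,29,30,31} = 1⊕0⊕0⊕0⊕1⊕0⊕0⊕0⊕1⊕1⊕1⊕0⊕0⊕0⊕1 = 0
p8 = XOR of data positions {9,10,11,12,13,14,15,24,25,26,27,28,29,30,31} = 0⊕0⊕0⊕0⊕1⊕0⊕0⊕0⊕0⊕0⊕1⊕0⊕0⊕0⊕1 = 1
p16 = XOR of data positions {17,18,19,20,21,22,23,24,25,26,27,28,29,30,31} = 0⊕0⊕0⊕0⊕1⊕1⊕1⊕0⊕0⊕0⊕1⊕0⊕0⊕0⊕1 = 1
Parity bits p1,p2,p4,p8,p16 = 11011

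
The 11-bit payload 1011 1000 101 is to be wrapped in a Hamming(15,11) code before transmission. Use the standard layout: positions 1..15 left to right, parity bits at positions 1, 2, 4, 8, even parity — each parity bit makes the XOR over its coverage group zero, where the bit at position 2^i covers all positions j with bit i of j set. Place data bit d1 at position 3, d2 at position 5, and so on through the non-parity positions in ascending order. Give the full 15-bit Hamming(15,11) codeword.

Place data bits at non-power-of-two positions: b3=1, b5=0, b6=1, b7=1, b9=1, b10=0, b11=0, b12=0, b13=1, b14=0, b15=1.
p1 = XOR of data positions {3,5,7,9,11,13,15} = 1⊕0⊕1⊕1⊕0⊕1⊕1 = 1
p2 = XOR of data positions {3,6,7,10,11,14,15} = 1⊕1⊕1⊕0⊕0⊕0⊕1 = 0
p4 = XOR of data positions {5,6,7,12,13,14,15} = 0⊕1⊕1⊕0⊕1⊕0⊕1 = 0
p8 = XOR of data positions {9,10,11,12,13,14,15} = 1⊕0⊕0⊕0⊕1⊕0⊕1 = 1
Codeword b1..b15 = 101001111000101

101001111000101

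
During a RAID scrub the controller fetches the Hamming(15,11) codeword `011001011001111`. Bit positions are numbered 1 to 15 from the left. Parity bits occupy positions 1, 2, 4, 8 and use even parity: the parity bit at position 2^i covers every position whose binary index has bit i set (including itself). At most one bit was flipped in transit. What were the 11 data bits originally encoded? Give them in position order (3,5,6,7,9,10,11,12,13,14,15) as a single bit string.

10001001111

s1: b1⊕b3⊕b5⊕b7⊕b9⊕b11⊕b13⊕b15 = 0⊕1⊕0⊕0⊕1⊕0⊕1⊕1 = 0
s2: b2⊕b3⊕b6⊕b7⊕b10⊕b11⊕b14⊕b15 = 1⊕1⊕1⊕0⊕0⊕0⊕1⊕1 = 1
s4: b4⊕b5⊕b6⊕b7⊕b12⊕b13⊕b14⊕b15 = 0⊕0⊕1⊕0⊕1⊕1⊕1⊕1 = 1
s8: b8⊕b9⊕b10⊕b11⊕b12⊕b13⊕b14⊕b15 = 1⊕1⊕0⊕0⊕1⊕1⊕1⊕1 = 0
Syndrome (s8...s1) = 0110 → position 6.
Flip bit 6: corrected codeword = 011000011001111
Data bits at positions 3,5,6,7,9,10,11,12,13,14,15: 10001001111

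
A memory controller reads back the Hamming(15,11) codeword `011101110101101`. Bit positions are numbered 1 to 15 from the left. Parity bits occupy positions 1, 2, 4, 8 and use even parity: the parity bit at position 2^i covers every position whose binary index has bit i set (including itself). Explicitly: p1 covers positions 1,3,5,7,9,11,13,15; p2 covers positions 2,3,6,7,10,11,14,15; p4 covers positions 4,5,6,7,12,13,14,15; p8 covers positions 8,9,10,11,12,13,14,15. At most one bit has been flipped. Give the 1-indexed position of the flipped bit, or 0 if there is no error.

8

s1: b1⊕b3⊕b5⊕b7⊕b9⊕b11⊕b13⊕b15 = 0⊕1⊕0⊕1⊕0⊕0⊕1⊕1 = 0
s2: b2⊕b3⊕b6⊕b7⊕b10⊕b11⊕b14⊕b15 = 1⊕1⊕1⊕1⊕1⊕0⊕0⊕1 = 0
s4: b4⊕b5⊕b6⊕b7⊕b12⊕b13⊕b14⊕b15 = 1⊕0⊕1⊕1⊕1⊕1⊕0⊕1 = 0
s8: b8⊕b9⊕b10⊕b11⊕b12⊕b13⊕b14⊕b15 = 1⊕0⊕1⊕0⊕1⊕1⊕0⊕1 = 1
Syndrome (s8...s1) = 1000 → position 8.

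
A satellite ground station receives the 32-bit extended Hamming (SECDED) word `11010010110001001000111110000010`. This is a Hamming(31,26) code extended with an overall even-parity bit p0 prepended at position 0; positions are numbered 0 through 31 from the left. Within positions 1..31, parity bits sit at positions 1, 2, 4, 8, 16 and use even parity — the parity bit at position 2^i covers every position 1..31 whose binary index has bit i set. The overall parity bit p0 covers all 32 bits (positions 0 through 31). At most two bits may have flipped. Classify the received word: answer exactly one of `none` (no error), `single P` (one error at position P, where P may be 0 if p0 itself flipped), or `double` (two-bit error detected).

double

s1: b1⊕b3⊕b5⊕b7⊕b9⊕b11⊕b13⊕b15⊕b17⊕b19⊕b21⊕b23⊕b25⊕b27⊕b29⊕b31 = 1⊕1⊕0⊕0⊕1⊕0⊕1⊕0⊕0⊕0⊕1⊕1⊕0⊕0⊕0⊕0 = 0
s2: b2⊕b3⊕b6⊕b7⊕b10⊕b11⊕b14⊕b15⊕b18⊕b19⊕b22⊕b23⊕b26⊕b27⊕b30⊕b31 = 0⊕1⊕1⊕0⊕0⊕0⊕0⊕0⊕0⊕0⊕1⊕1⊕0⊕0⊕1⊕0 = 1
s4: b4⊕b5⊕b6⊕b7⊕b12⊕b13⊕b14⊕b15⊕b20⊕b21⊕b22⊕b23⊕b28⊕b29⊕b30⊕b31 = 0⊕0⊕1⊕0⊕0⊕1⊕0⊕0⊕1⊕1⊕1⊕1⊕0⊕0⊕1⊕0 = 1
s8: b8⊕b9⊕b10⊕b11⊕b12⊕b13⊕b14⊕b15⊕b24⊕b25⊕b26⊕b27⊕b28⊕b29⊕b30⊕b31 = 1⊕1⊕0⊕0⊕0⊕1⊕0⊕0⊕1⊕0⊕0⊕0⊕0⊕0⊕1⊕0 = 1
s16: b16⊕b17⊕b18⊕b19⊕b20⊕b21⊕b22⊕b23⊕b24⊕b25⊕b26⊕b27⊕b28⊕b29⊕b30⊕b31 = 1⊕0⊕0⊕0⊕1⊕1⊕1⊕1⊕1⊕0⊕0⊕0⊕0⊕0⊕1⊕0 = 1
Syndrome (s16...s1) = 11110 → position 30.
Overall parity (XOR of all 32 bits, including p0): 1⊕1⊕0⊕1⊕0⊕0⊕1⊕0⊕1⊕1⊕0⊕0⊕0⊕1⊕0⊕0⊕1⊕0⊕0⊕0⊕1⊕1⊕1⊕1⊕1⊕0⊕0⊕0⊕0⊕0⊕1⊕0 = 0
Overall=0, syndrome position=30 → double-bit error detected (uncorrectable).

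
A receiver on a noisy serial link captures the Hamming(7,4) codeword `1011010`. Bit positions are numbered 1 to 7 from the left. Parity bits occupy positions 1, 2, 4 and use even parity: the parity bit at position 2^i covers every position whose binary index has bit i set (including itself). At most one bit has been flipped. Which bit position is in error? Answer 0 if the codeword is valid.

0

s1: b1⊕b3⊕b5⊕b7 = 1⊕1⊕0⊕0 = 0
s2: b2⊕b3⊕b6⊕b7 = 0⊕1⊕1⊕0 = 0
s4: b4⊕b5⊕b6⊕b7 = 1⊕0⊕1⊕0 = 0
Syndrome (s4...s1) = 000 → position 0 (no error).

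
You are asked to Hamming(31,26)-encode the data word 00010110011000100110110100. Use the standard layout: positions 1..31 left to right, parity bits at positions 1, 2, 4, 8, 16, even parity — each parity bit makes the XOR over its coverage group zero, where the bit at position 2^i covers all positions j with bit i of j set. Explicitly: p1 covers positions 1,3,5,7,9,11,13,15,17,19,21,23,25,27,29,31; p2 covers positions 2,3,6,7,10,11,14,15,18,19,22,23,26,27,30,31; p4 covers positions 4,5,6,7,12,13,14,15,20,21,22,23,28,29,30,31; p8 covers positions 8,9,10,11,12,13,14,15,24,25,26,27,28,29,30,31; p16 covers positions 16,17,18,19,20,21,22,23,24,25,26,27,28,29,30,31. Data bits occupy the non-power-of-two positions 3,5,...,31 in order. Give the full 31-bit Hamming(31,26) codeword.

Place data bits at non-power-of-two positions: b3=0, b5=0, b6=0, b7=1, b9=0, b10=1, b11=1, b12=0, b13=0, b14=1, b15=1, b17=0, b18=0, b19=0, b20=1, b21=0, b22=0, b23=1, b24=1, b25=0, b26=1, b27=1, b28=0, b29=1, b30=0, b31=0.
p1 = XOR of data positions {3,5,7,9,11,13,15,17,19,21,23,25,27,29,31} = 0⊕0⊕1⊕0⊕1⊕0⊕1⊕0⊕0⊕0⊕1⊕0⊕1⊕1⊕0 = 0
p2 = XOR of data positions {3,6,7,10,11,14,15,18,19,22,23,26,27,30,31} = 0⊕0⊕1⊕1⊕1⊕1⊕1⊕0⊕0⊕0⊕1⊕1⊕1⊕0⊕0 = 0
p4 = XOR of data positions {5,6,7,12,13,14,15,20,21,22,23,28,29,30,31} = 0⊕0⊕1⊕0⊕0⊕1⊕1⊕1⊕0⊕0⊕1⊕0⊕1⊕0⊕0 = 0
p8 = XOR of data positions {9,10,11,12,13,14,15,24,25,26,27,28,29,30,31} = 0⊕1⊕1⊕0⊕0⊕1⊕1⊕1⊕0⊕1⊕1⊕0⊕1⊕0⊕0 = 0
p16 = XOR of data positions {17,18,19,20,21,22,23,24,25,26,27,28,29,30,31} = 0⊕0⊕0⊕1⊕0⊕0⊕1⊕1⊕0⊕1⊕1⊕0⊕1⊕0⊕0 = 0
Codeword b1..b31 = 0000001001100110000100110110100

0000001001100110000100110110100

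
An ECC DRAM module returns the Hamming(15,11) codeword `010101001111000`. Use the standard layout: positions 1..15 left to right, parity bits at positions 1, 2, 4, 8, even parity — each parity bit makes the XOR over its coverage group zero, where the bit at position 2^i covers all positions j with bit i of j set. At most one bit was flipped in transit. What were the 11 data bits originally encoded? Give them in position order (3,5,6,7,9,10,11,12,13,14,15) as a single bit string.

00101111000

s1: b1⊕b3⊕b5⊕b7⊕b9⊕b11⊕b13⊕b15 = 0⊕0⊕0⊕0⊕1⊕1⊕0⊕0 = 0
s2: b2⊕b3⊕b6⊕b7⊕b10⊕b11⊕b14⊕b15 = 1⊕0⊕1⊕0⊕1⊕1⊕0⊕0 = 0
s4: b4⊕b5⊕b6⊕b7⊕b12⊕b13⊕b14⊕b15 = 1⊕0⊕1⊕0⊕1⊕0⊕0⊕0 = 1
s8: b8⊕b9⊕b10⊕b11⊕b12⊕b13⊕b14⊕b15 = 0⊕1⊕1⊕1⊕1⊕0⊕0⊕0 = 0
Syndrome (s8...s1) = 0100 → position 4.
Flip bit 4: corrected codeword = 010001001111000
Data bits at positions 3,5,6,7,9,10,11,12,13,14,15: 00101111000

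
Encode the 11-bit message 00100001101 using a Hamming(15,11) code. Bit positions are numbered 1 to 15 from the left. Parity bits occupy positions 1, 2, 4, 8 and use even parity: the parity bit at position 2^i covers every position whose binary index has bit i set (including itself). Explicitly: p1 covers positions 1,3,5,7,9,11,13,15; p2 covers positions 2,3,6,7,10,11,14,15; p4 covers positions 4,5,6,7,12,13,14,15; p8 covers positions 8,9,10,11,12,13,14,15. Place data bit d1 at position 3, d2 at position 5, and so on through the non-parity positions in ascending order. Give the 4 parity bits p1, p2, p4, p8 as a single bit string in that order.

Place data bits at non-power-of-two positions: b3=0, b5=0, b6=1, b7=0, b9=0, b10=0, b11=0, b12=1, b13=1, b14=0, b15=1.
p1 = XOR of data positions {3,5,7,9,11,13,15} = 0⊕0⊕0⊕0⊕0⊕1⊕1 = 0
p2 = XOR of data positions {3,6,7,10,11,14,15} = 0⊕1⊕0⊕0⊕0⊕0⊕1 = 0
p4 = XOR of data positions {5,6,7,12,13,14,15} = 0⊕1⊕0⊕1⊕1⊕0⊕1 = 0
p8 = XOR of data positions {9,10,11,12,13,14,15} = 0⊕0⊕0⊕1⊕1⊕0⊕1 = 1
Parity bits p1,p2,p4,p8 = 0001

0001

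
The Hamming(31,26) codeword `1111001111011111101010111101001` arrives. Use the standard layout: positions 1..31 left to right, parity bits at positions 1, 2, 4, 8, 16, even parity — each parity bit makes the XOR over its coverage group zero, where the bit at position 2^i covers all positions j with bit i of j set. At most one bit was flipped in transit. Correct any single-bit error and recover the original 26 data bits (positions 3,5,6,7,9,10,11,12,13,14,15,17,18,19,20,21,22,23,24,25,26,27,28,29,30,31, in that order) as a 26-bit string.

s1: b1⊕b3⊕b5⊕b7⊕b9⊕b11⊕b13⊕b15⊕b17⊕b19⊕b21⊕b23⊕b25⊕b27⊕b29⊕b31 = 1⊕1⊕0⊕1⊕1⊕0⊕1⊕1⊕1⊕1⊕1⊕1⊕1⊕0⊕0⊕1 = 0
s2: b2⊕b3⊕b6⊕b7⊕b10⊕b11⊕b14⊕b15⊕b18⊕b19⊕b22⊕b23⊕b26⊕b27⊕b30⊕b31 = 1⊕1⊕0⊕1⊕1⊕0⊕1⊕1⊕0⊕1⊕0⊕1⊕1⊕0⊕0⊕1 = 0
s4: b4⊕b5⊕b6⊕b7⊕b12⊕b13⊕b14⊕b15⊕b20⊕b21⊕b22⊕b23⊕b28⊕b29⊕b30⊕b31 = 1⊕0⊕0⊕1⊕1⊕1⊕1⊕1⊕0⊕1⊕0⊕1⊕1⊕0⊕0⊕1 = 0
s8: b8⊕b9⊕b10⊕b11⊕b12⊕b13⊕b14⊕b15⊕b24⊕b25⊕b26⊕b27⊕b28⊕b29⊕b30⊕b31 = 1⊕1⊕1⊕0⊕1⊕1⊕1⊕1⊕1⊕1⊕1⊕0⊕1⊕0⊕0⊕1 = 0
s16: b16⊕b17⊕b18⊕b19⊕b20⊕b21⊕b22⊕b23⊕b24⊕b25⊕b26⊕b27⊕b28⊕b29⊕b30⊕b31 = 1⊕1⊕0⊕1⊕0⊕1⊕0⊕1⊕1⊕1⊕1⊕0⊕1⊕0⊕0⊕1 = 0
Syndrome (s16...s1) = 00000 → position 0 (no error).
No correction needed.
Data bits at positions 3,5,6,7,9,10,11,12,13,14,15,17,18,19,20,21,22,23,24,25,26,27,28,29,30,31: 10011101111101010111101001

10011101111101010111101001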